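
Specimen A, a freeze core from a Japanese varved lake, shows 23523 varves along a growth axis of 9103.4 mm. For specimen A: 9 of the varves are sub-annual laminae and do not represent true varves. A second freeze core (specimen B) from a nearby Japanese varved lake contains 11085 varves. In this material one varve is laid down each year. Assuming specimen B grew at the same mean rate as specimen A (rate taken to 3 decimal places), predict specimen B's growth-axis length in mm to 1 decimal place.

4289.9 mm

Specimen A: true varve count = 23523 − 9 = 23514.
A: 9103.4 mm over 23514 years gives 9103.4 / 23514 ≈ 0.387 mm/year.
B's length ≈ 0.387 × 11085 = 4289.9 mm.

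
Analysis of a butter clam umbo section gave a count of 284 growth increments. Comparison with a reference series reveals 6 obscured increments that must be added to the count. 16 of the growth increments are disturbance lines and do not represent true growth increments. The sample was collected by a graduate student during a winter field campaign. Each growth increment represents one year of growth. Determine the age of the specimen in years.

274 years

Adjusted count: 284 − 16 + 6 = 274 growth increments.
With a one-to-one growth increment periodicity this is 274 years.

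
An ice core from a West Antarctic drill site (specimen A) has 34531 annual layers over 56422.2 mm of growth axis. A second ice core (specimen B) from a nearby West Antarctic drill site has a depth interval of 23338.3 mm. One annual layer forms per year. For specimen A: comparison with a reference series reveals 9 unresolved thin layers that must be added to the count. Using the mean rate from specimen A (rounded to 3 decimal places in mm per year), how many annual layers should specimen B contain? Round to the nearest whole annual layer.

Specimen A: correcting the raw count gives 34531 + 9 = 34540 true annual layers.
A: Extension rate ≈ 56422.2 / 34540 = 1.634 mm/yr.
B spans 23338.3 / 1.634 = 14282.93 years ≈ 14283 annual layers.

14283 annual layers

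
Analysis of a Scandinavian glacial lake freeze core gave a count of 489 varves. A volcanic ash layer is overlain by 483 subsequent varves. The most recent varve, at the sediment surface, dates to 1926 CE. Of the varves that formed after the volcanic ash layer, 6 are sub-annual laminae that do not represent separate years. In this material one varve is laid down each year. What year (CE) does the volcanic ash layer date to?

483 varves formed after the volcanic ash layer.
483 − 6 false = 477 true varves after the volcanic ash layer.
1926 − 477 = 1449 CE.

1449 CE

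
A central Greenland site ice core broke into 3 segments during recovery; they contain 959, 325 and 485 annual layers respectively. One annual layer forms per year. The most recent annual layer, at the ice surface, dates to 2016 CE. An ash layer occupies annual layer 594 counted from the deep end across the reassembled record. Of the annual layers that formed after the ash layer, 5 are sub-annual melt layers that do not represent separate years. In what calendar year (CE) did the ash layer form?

Total annual layers = 959 + 325 + 485 = 1769.
The ash layer sits at annual layer 594 from the deep end, so 1769 − 594 = 1175 annual layers formed after it.
1175 − 5 false = 1170 true annual layers after the ash layer.
2016 − 1170 = 846 CE.

846 CE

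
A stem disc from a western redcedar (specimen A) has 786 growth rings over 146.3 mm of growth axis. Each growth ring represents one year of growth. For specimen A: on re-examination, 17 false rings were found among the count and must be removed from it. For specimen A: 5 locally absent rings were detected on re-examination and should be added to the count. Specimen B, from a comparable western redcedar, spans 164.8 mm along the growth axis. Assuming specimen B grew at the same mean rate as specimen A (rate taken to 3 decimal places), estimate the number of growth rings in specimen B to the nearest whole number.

Specimen A: adjusted count: 786 − 17 + 5 = 774 growth rings.
A: Mean rate = 146.3 mm / 774 years ≈ 0.189 mm/yr.
B spans 164.8 / 0.189 = 871.96 years ≈ 872 growth rings.

872 growth rings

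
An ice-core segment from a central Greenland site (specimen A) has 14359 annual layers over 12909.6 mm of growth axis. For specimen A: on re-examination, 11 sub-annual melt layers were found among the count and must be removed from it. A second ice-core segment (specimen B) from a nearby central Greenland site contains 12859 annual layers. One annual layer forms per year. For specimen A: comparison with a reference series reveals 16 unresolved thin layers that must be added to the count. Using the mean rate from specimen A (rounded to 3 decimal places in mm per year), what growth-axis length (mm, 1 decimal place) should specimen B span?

Specimen A: after corrections the count is 14359 − 11 + 16 = 14364 annual layers.
A: 12909.6 mm over 14364 years gives 12909.6 / 14364 ≈ 0.899 mm per year.
Length of B = 0.899 × 12859 = 11560.2 mm.

11560.2 mm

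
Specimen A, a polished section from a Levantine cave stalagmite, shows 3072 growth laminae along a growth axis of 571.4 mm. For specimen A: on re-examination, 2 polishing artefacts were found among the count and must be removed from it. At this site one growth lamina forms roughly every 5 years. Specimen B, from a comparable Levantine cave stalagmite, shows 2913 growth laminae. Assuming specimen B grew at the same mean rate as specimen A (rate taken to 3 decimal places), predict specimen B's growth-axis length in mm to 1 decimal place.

Specimen A: correcting the raw count gives 3072 − 2 = 3070 true growth laminae.
Specimen A: at 5 years per growth lamina, 3070 × 5 = 15350 years.
A: Mean rate = 571.4 mm / 15350 years ≈ 0.037 mm/year.
Specimen B: at 5 years per growth lamina, 2913 × 5 = 14565 years. Length of B = 0.037 × 14565 = 538.9 mm.

538.9 mm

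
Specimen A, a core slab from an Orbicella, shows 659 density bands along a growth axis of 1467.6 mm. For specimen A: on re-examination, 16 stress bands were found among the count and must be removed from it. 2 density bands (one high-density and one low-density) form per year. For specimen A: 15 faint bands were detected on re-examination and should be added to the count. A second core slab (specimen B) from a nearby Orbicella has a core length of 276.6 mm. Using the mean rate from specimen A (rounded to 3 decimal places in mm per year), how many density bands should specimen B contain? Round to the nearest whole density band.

Specimen A: adjusted count: 659 − 16 + 15 = 658 density bands.
Specimen A: with 2 density bands per year, 658 / 2 = 329 years.
A: Extension rate ≈ 1467.6 / 329 = 4.461 mm per year.
B spans 276.6 / 4.461 = 62.00 years; at 2 density bands per year that is 62.00 × 2 ≈ 124 density bands.

124 density bands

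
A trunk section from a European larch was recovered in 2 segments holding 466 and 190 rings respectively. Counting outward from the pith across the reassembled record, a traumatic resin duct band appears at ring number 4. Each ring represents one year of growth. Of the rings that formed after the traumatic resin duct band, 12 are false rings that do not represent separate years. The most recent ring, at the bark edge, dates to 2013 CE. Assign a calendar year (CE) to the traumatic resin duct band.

Total rings = 466 + 190 = 656.
The traumatic resin duct band sits at ring 4 from the pith, so 656 − 4 = 652 rings formed after it.
Removing the 12 false rings leaves 652 − 12 = 640 true rings beyond the traumatic resin duct band.
2013 − 640 = 1373 CE.

1373 CE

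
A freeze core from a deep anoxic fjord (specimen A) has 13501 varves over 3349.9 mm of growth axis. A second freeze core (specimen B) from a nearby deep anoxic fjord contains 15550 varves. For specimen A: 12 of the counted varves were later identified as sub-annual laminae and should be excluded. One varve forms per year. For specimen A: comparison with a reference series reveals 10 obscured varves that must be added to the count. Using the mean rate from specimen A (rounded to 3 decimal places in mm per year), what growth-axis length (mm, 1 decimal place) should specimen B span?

3856.4 mm

Specimen A: adjusted count: 13501 − 12 + 10 = 13499 varves.
A: 3349.9 mm over 13499 years gives 3349.9 / 13499 ≈ 0.248 mm per year.
B's length ≈ 0.248 × 15550 = 3856.4 mm.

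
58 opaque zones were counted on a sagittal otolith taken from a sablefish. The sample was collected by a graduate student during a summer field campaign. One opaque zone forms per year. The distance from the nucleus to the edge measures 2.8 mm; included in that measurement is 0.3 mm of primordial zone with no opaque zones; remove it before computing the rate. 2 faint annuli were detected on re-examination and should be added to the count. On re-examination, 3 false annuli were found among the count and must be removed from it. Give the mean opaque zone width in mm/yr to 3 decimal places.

Correcting the raw count gives 58 − 3 + 2 = 57 true opaque zones.
Removing the 0.3 mm offcut leaves 2.8 − 0.3 = 2.5 mm.
Extension rate ≈ 2.5 / 57 = 0.044 mm/yr.

0.044 mm/yr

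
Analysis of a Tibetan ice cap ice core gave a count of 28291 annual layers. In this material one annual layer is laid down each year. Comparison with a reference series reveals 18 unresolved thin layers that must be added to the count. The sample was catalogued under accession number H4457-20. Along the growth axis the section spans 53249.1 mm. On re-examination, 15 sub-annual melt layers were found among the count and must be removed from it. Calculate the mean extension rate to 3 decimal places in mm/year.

1.882 mm/year

After corrections the count is 28291 − 15 + 18 = 28294 annual layers.
53249.1 mm over 28294 years gives 53249.1 / 28294 ≈ 1.882 mm/year.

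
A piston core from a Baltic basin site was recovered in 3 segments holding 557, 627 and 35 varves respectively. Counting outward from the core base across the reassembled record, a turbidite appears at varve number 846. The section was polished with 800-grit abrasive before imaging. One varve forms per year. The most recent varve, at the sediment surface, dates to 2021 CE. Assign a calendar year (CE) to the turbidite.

Total varves = 557 + 627 + 35 = 1219.
The turbidite sits at varve 846 from the core base, so 1219 − 846 = 373 varves formed after it.
The varve at the sediment surface is 2021 CE, so the turbidite dates to 2021 − 373 = 1648 CE.

1648 CE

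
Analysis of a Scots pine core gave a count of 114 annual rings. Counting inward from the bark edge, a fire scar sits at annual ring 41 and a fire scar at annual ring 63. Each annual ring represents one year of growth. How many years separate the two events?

The two markers are separated by 63 − 41 = 22 annual rings.
That is 22 years at one annual ring per year.

22 years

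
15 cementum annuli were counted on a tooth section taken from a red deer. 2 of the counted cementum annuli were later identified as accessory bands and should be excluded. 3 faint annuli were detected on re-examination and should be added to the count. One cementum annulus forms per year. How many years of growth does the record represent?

Adjusted count: 15 − 2 + 3 = 16 cementum annuli.
At one cementum annulus per year, that is 16 years.

16 years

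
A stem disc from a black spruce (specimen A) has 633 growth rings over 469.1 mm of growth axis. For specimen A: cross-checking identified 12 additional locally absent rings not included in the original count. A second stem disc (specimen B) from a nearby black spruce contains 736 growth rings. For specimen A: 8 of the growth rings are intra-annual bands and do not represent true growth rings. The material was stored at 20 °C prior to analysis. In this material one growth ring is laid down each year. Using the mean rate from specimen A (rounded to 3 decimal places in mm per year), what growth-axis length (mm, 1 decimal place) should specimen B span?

541.7 mm

Specimen A: true growth ring count = 633 − 8 + 12 = 637.
A: Mean rate = 469.1 mm / 637 years ≈ 0.736 mm per year.
B's length ≈ 0.736 × 736 = 541.7 mm.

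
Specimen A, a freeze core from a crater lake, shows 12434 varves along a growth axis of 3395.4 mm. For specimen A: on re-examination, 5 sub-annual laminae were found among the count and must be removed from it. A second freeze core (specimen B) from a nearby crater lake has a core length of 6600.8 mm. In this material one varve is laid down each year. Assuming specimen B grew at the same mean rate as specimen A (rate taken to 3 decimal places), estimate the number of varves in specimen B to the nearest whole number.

Specimen A: after corrections the count is 12434 − 5 = 12429 varves.
A: Mean rate = 3395.4 mm / 12429 years ≈ 0.273 mm per year.
B spans 6600.8 / 0.273 = 24178.75 years ≈ 24179 varves.

24179 varves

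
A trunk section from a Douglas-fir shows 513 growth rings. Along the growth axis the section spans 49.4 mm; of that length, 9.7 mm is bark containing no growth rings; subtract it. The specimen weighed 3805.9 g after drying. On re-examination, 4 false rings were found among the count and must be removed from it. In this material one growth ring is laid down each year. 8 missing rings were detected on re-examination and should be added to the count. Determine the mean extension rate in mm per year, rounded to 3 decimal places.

0.077 mm per year

After corrections the count is 513 − 4 + 8 = 517 growth rings.
Net length = 49.4 − 9.7 = 39.7 mm.
39.7 mm over 517 years gives 39.7 / 517 ≈ 0.077 mm per year.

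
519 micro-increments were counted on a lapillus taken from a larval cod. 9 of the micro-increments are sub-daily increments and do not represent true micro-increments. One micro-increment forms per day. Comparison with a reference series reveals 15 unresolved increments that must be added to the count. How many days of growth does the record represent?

525 days

Adjusted count: 519 − 9 + 15 = 525 micro-increments.
One micro-increment per day makes the duration 525 days.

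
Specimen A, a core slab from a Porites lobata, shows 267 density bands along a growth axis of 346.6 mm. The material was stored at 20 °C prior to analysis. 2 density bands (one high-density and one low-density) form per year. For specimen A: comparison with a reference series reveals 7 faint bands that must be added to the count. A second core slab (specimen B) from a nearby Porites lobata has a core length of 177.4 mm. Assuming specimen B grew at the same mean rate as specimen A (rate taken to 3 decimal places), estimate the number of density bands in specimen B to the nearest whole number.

Specimen A: adjusted count: 267 + 7 = 274 density bands.
Specimen A: 274 density bands at 2 per year is 274 / 2 = 137 years.
A: Mean rate = 346.6 mm / 137 years ≈ 2.530 mm/yr.
For B, 177.4 / 2.530 = 70.12 years; at 2 density bands per year that is 70.12 × 2 ≈ 140 density bands.

140 density bands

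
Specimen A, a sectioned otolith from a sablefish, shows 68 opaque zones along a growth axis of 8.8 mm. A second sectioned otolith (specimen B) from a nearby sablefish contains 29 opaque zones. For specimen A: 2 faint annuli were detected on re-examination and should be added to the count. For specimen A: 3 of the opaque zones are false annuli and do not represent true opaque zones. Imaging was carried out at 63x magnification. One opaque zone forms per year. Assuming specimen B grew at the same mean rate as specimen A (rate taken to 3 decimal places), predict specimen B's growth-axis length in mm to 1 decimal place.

Specimen A: after corrections the count is 68 − 3 + 2 = 67 opaque zones.
A: Mean rate = 8.8 mm / 67 years ≈ 0.131 mm/yr.
For B, 0.131 mm/year × 29 years = 3.8 mm.

3.8 mm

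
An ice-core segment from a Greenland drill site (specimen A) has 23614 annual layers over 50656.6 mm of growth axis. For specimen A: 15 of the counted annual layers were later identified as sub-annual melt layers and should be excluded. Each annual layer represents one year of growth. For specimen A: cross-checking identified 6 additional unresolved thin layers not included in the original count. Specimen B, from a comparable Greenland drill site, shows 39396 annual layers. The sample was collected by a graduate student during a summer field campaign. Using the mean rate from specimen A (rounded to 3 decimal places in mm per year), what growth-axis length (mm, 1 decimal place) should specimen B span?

84543.8 mm

Specimen A: after corrections the count is 23614 − 15 + 6 = 23605 annual layers.
A: Mean rate = 50656.6 mm / 23605 years ≈ 2.146 mm/yr.
Length of B = 2.146 × 39396 = 84543.8 mm.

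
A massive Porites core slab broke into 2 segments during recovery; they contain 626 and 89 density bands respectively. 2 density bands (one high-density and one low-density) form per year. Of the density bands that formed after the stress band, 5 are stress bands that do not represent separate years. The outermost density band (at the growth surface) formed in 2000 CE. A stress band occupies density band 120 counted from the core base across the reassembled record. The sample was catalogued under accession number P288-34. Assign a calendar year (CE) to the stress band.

1705 CE

Total density bands = 626 + 89 = 715.
The stress band sits at density band 120 from the core base, so 715 − 120 = 595 density bands formed after it.
595 − 5 false = 590 true density bands after the stress band.
With 2 density bands per year, 590 / 2 = 295 years.
Counting back 295 years from 2000 CE places the stress band in 2000 − 295 = 1705 CE.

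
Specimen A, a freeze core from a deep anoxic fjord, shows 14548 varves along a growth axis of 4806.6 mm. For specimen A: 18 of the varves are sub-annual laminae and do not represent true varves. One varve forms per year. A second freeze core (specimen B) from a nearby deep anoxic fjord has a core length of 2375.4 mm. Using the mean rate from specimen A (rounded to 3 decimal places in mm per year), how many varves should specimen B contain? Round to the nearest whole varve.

7176 varves

Specimen A: true varve count = 14548 − 18 = 14530.
A: Extension rate ≈ 4806.6 / 14530 = 0.331 mm/year.
For B, 2375.4 / 0.331 = 7176.44 years ≈ 7176 varves.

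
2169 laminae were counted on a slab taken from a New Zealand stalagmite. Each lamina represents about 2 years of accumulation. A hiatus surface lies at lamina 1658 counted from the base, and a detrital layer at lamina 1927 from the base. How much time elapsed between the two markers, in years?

538 yr

The two markers are separated by 1927 − 1658 = 269 laminae.
Multiplying by 2 years per lamina: 269 × 2 = 538 years.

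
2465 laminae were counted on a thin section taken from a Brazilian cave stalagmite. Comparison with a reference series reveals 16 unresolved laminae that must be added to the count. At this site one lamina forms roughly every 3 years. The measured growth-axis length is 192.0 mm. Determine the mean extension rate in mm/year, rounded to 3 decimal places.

Adjusted count: 2465 + 16 = 2481 laminae.
At 3 years per lamina, 2481 × 3 = 7443 years.
Extension rate ≈ 192.0 / 7443 = 0.026 mm/year.

0.026 mm/year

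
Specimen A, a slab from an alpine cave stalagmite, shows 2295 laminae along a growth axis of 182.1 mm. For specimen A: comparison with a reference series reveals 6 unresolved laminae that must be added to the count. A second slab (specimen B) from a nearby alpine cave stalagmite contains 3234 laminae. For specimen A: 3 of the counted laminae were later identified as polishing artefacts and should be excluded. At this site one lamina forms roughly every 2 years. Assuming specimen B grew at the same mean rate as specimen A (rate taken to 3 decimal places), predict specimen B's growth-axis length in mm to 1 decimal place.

Specimen A: true lamina count = 2295 − 3 + 6 = 2298.
Specimen A: multiplying by 2 years per lamina: 2298 × 2 = 4596 years.
A: 182.1 mm over 4596 years gives 182.1 / 4596 ≈ 0.040 mm per year.
Specimen B: at 2 years per lamina, 3234 × 2 = 6468 years. B's length ≈ 0.040 × 6468 = 258.7 mm.

258.7 mm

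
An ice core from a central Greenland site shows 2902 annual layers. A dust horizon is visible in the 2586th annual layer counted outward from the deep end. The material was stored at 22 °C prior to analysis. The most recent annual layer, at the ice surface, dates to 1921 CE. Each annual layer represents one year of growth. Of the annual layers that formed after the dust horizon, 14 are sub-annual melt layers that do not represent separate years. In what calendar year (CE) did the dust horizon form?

1619 CE

The dust horizon sits at annual layer 2586 from the deep end, so 2902 − 2586 = 316 annual layers formed after it.
Removing the 14 false annual layers leaves 316 − 14 = 302 true annual layers beyond the dust horizon.
1921 − 302 = 1619 CE.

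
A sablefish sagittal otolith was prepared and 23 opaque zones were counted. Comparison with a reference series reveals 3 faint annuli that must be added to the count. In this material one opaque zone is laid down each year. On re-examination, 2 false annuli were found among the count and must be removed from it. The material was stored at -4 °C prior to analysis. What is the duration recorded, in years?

After corrections the count is 23 − 2 + 3 = 24 opaque zones.
At one opaque zone per year, that is 24 years.

24 years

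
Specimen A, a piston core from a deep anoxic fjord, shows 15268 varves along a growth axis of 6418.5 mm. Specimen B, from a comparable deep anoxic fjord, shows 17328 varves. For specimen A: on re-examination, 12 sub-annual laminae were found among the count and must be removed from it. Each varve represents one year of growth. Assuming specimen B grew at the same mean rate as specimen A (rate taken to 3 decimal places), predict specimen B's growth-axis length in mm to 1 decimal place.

7295.1 mm

Specimen A: correcting the raw count gives 15268 − 12 = 15256 true varves.
A: 6418.5 mm over 15256 years gives 6418.5 / 15256 ≈ 0.421 mm per year.
B's length ≈ 0.421 × 17328 = 7295.1 mm.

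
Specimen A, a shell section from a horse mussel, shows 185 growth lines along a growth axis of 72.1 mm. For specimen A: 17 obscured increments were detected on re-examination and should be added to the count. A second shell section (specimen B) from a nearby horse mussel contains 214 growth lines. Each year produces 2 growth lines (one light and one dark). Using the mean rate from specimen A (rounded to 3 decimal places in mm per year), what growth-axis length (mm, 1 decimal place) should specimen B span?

Specimen A: true growth line count = 185 + 17 = 202.
Specimen A: 202 growth lines at 2 per year is 202 / 2 = 101 years.
A: Extension rate ≈ 72.1 / 101 = 0.714 mm per year.
Specimen B: 214 growth lines at 2 per year is 214 / 2 = 107 years. For B, 0.714 mm/year × 107 years = 76.4 mm.

76.4 mm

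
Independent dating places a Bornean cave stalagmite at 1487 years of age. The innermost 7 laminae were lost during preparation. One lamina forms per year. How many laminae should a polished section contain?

1480 laminae

One lamina per year gives 1487 laminae over 1487 years.
Subtracting the 7 laminae not captured gives 1487 − 7 = 1480 laminae in the record.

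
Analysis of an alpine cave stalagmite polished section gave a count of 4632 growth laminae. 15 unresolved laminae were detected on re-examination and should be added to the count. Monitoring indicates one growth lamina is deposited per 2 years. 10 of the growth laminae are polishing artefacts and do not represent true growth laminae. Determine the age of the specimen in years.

True growth lamina count = 4632 − 10 + 15 = 4637.
At 2 years per growth lamina, 4637 × 2 = 9274 years.

9274 years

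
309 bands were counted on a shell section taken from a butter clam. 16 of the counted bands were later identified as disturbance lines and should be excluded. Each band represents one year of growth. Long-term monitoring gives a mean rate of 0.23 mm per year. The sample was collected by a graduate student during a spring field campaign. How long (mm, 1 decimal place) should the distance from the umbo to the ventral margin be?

67.4 mm

After corrections the count is 309 − 16 = 293 bands.
293 years at 0.23 mm/year gives 0.23 × 293 = 67.4 mm.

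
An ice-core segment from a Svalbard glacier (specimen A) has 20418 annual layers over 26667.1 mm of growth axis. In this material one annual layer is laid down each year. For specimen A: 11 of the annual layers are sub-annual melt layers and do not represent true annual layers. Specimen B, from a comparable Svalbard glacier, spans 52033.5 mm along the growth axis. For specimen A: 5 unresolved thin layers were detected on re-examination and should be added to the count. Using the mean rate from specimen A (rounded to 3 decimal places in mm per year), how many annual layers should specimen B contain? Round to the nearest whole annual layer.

39842 annual layers

Specimen A: true annual layer count = 20418 − 11 + 5 = 20412.
A: 26667.1 mm over 20412 years gives 26667.1 / 20412 ≈ 1.306 mm/year.
For B, 52033.5 / 1.306 = 39841.88 years ≈ 39842 annual layers.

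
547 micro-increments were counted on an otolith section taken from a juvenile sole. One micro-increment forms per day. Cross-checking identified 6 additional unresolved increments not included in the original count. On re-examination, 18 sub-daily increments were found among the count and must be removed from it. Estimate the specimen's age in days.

After corrections the count is 547 − 18 + 6 = 535 micro-increments.
With a one-to-one micro-increment periodicity this is 535 days.

535 days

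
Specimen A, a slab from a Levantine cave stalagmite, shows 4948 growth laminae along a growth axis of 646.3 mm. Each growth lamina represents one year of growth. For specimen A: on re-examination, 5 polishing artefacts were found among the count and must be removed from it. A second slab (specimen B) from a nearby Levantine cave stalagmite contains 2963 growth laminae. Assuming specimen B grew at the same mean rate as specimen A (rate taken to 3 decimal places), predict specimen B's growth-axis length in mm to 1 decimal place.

Specimen A: after corrections the count is 4948 − 5 = 4943 growth laminae.
A: 646.3 mm over 4943 years gives 646.3 / 4943 ≈ 0.131 mm per year.
Length of B = 0.131 × 2963 = 388.2 mm.

388.2 mm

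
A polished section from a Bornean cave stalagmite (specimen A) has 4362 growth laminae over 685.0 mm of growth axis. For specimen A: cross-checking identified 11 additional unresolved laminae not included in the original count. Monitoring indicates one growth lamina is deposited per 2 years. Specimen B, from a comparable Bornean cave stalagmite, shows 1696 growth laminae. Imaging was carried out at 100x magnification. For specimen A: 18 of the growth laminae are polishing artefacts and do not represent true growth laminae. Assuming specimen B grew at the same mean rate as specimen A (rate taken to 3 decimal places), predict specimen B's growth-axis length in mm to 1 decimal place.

268.0 mm

Specimen A: adjusted count: 4362 − 18 + 11 = 4355 growth laminae.
Specimen A: multiplying by 2 years per growth lamina: 4355 × 2 = 8710 years.
A: Mean rate = 685.0 mm / 8710 years ≈ 0.079 mm/year.
Specimen B: at 2 years per growth lamina, 1696 × 2 = 3392 years. Length of B = 0.079 × 3392 = 268.0 mm.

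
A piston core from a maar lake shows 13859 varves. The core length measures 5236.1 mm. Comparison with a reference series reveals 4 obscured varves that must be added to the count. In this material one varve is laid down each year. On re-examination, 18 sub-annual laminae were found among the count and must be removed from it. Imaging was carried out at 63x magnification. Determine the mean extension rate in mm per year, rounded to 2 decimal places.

0.38 mm per year

After corrections the count is 13859 − 18 + 4 = 13845 varves.
5236.1 mm over 13845 years gives 5236.1 / 13845 ≈ 0.38 mm per year.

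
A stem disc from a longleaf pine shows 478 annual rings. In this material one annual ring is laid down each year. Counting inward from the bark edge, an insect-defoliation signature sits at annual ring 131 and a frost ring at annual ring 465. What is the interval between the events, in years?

334 yr

465 − 131 = 334 annual rings lie between the two events.
One annual ring per year makes the interval 334 years.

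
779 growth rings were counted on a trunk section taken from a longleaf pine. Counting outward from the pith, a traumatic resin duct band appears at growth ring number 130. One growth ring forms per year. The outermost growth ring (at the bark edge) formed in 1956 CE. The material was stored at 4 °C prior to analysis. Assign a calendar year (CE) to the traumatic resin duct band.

1307 CE

Between growth ring 130 and the bark edge there are 779 − 130 = 649 growth rings.
1956 − 649 = 1307 CE.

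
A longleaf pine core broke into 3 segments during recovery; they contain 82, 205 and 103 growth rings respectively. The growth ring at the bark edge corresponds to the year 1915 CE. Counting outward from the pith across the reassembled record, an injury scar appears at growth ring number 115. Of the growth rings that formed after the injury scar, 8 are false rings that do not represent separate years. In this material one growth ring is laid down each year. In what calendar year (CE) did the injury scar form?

1648 CE

Total growth rings = 82 + 205 + 103 = 390.
Between growth ring 115 and the bark edge there are 390 − 115 = 275 growth rings.
275 − 8 false = 267 true growth rings after the injury scar.
Counting back 267 years from 1915 CE places the injury scar in 1915 − 267 = 1648 CE.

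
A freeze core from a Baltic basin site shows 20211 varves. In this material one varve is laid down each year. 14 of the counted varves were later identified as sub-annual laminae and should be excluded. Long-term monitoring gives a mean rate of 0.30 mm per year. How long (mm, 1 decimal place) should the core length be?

True varve count = 20211 − 14 = 20197.
Length ≈ 0.30 × 20197 = 6059.1 mm.

6059.1 mm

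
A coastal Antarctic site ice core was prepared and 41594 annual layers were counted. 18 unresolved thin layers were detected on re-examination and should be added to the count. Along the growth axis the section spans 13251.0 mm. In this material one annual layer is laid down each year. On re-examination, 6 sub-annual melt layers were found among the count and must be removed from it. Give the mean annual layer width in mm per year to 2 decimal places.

True annual layer count = 41594 − 6 + 18 = 41606.
Mean rate = 13251.0 mm / 41606 years ≈ 0.32 mm per year.

0.32 mm per year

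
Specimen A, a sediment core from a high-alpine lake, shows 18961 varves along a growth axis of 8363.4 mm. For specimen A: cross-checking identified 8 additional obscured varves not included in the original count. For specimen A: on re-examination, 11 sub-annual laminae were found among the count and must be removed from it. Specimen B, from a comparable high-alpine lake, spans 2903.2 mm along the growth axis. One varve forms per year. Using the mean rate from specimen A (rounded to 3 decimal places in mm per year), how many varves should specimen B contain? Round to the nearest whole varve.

Specimen A: adjusted count: 18961 − 11 + 8 = 18958 varves.
A: Mean rate = 8363.4 mm / 18958 years ≈ 0.441 mm per year.
For B, 2903.2 / 0.441 = 6583.22 years ≈ 6583 varves.

6583 varves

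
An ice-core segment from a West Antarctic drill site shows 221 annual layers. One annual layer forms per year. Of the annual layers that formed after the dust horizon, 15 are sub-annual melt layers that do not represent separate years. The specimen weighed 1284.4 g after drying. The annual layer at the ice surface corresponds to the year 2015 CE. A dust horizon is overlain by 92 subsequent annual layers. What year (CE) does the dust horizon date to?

1938 CE

There are 92 annual layers younger than the dust horizon.
Removing the 15 false annual layers leaves 92 − 15 = 77 true annual layers beyond the dust horizon.
The annual layer at the ice surface is 2015 CE, so the dust horizon dates to 2015 − 77 = 1938 CE.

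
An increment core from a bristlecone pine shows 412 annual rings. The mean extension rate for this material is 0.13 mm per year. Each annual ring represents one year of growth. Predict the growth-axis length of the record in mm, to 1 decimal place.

53.6 mm

412 years of growth are recorded.
Predicted length = 0.13 mm/year × 412 years = 53.6 mm.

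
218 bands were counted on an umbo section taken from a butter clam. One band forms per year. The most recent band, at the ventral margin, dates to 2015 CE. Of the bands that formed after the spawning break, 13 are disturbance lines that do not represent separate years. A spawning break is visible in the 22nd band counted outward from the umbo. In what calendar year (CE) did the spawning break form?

1832 CE

218 − 22 = 196 bands lie beyond the spawning break toward the ventral margin.
Excluding 13 false bands: 196 − 13 = 183.
The band at the ventral margin is 2015 CE, so the spawning break dates to 2015 − 183 = 1832 CE.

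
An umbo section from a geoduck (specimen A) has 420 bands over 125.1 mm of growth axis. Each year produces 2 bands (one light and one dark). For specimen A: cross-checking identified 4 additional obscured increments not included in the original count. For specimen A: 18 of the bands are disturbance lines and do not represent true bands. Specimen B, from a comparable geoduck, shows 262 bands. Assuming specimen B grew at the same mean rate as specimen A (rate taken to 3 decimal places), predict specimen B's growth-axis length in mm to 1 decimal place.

80.7 mm

Specimen A: correcting the raw count gives 420 − 18 + 4 = 406 true bands.
Specimen A: dividing by 2 bands per year: 406 / 2 = 203 years.
A: 125.1 mm over 203 years gives 125.1 / 203 ≈ 0.616 mm per year.
Specimen B: 262 bands at 2 per year is 262 / 2 = 131 years. For B, 0.616 mm/year × 131 years = 80.7 mm.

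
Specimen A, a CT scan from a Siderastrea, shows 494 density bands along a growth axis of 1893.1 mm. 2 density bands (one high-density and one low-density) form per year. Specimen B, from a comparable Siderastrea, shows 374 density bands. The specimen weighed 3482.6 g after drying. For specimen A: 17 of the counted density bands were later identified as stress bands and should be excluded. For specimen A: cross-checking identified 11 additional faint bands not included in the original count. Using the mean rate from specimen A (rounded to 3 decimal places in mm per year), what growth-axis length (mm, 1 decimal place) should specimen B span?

1450.9 mm

Specimen A: true density band count = 494 − 17 + 11 = 488.
Specimen A: 488 density bands at 2 per year is 488 / 2 = 244 years.
A: Extension rate ≈ 1893.1 / 244 = 7.759 mm/yr.
Specimen B: 374 density bands at 2 per year is 374 / 2 = 187 years. For B, 7.759 mm/year × 187 years = 1450.9 mm.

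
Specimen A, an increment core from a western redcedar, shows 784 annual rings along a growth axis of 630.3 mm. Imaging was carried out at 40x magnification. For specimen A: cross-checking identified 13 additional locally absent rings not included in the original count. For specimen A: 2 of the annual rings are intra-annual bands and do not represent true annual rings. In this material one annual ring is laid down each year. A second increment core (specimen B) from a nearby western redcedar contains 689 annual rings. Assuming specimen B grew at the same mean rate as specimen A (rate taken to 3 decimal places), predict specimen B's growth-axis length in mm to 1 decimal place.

Specimen A: correcting the raw count gives 784 − 2 + 13 = 795 true annual rings.
A: Extension rate ≈ 630.3 / 795 = 0.793 mm per year.
For B, 0.793 mm/year × 689 years = 546.4 mm.

546.4 mm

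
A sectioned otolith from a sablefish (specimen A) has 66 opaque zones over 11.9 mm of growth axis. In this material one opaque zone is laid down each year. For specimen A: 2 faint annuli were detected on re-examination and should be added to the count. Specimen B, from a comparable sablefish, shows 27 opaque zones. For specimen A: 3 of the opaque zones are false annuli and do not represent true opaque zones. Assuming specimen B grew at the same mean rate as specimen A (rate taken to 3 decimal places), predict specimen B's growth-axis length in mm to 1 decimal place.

4.9 mm

Specimen A: correcting the raw count gives 66 − 3 + 2 = 65 true opaque zones.
A: Mean rate = 11.9 mm / 65 years ≈ 0.183 mm per year.
B's length ≈ 0.183 × 27 = 4.9 mm.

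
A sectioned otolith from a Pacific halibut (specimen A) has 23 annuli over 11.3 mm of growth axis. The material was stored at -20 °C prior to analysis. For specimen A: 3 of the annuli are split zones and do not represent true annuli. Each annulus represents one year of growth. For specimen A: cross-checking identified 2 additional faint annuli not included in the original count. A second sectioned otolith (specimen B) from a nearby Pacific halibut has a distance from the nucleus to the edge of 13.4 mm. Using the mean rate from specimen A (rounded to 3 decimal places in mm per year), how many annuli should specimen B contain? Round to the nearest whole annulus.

Specimen A: true annulus count = 23 − 3 + 2 = 22.
A: Extension rate ≈ 11.3 / 22 = 0.514 mm per year.
For B, 13.4 / 0.514 = 26.07 years ≈ 26 annuli.

26 annuli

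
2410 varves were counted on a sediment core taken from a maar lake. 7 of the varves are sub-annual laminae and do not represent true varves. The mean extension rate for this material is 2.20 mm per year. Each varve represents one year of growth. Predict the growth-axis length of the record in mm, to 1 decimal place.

5286.6 mm

Adjusted count: 2410 − 7 = 2403 varves.
Length ≈ 2.20 × 2403 = 5286.6 mm.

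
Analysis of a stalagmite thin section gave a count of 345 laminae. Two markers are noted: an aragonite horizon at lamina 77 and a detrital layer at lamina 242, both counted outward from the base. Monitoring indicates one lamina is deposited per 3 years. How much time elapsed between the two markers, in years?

495 years

Separation: 242 − 77 = 165 laminae.
Multiplying by 3 years per lamina: 165 × 3 = 495 years.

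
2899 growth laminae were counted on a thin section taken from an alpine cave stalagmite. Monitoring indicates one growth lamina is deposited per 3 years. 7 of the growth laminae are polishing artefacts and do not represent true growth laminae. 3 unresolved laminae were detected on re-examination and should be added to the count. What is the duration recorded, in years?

8685 years

True growth lamina count = 2899 − 7 + 3 = 2895.
At 3 years per growth lamina, 2895 × 3 = 8685 years.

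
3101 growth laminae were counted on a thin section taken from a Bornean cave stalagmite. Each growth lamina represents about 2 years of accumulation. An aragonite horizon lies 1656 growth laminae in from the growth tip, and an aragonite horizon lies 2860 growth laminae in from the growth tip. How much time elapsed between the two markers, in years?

Separation: 2860 − 1656 = 1204 growth laminae.
1204 growth laminae at 2 years each span 1204 × 2 = 2408 years.

2408 yr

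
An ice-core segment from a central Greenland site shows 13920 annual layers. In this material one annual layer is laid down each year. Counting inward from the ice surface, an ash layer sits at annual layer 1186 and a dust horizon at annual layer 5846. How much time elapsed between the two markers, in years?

Separation: 5846 − 1186 = 4660 annual layers.
That is 4660 years at one annual layer per year.

4660 years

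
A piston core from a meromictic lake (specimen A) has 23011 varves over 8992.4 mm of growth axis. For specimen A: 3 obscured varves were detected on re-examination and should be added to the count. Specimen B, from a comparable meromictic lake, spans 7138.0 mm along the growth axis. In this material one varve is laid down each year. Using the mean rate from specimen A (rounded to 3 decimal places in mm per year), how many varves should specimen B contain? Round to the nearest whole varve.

18256 varves

Specimen A: adjusted count: 23011 + 3 = 23014 varves.
A: Extension rate ≈ 8992.4 / 23014 = 0.391 mm/yr.
Specimen B: 7138.0 mm / 0.391 mm per year = 18255.75 years ≈ 18256 varves.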